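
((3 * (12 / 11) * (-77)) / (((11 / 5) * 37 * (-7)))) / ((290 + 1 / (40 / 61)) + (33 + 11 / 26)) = 93600 / 68772011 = 0.00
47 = 47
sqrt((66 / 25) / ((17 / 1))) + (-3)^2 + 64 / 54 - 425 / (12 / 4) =-3550 / 27 + sqrt(1122) / 85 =-131.09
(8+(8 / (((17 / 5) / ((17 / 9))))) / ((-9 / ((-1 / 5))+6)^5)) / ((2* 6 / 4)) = 24841818112 / 9315681777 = 2.67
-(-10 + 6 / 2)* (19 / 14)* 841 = 15979 / 2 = 7989.50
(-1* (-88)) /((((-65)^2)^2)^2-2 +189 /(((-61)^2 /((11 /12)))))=1309792 /4742709395064033425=0.00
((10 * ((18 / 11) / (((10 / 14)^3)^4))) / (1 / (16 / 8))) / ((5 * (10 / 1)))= 498286339236 / 13427734375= 37.11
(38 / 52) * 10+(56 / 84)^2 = 907 / 117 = 7.75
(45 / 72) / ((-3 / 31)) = -155 / 24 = -6.46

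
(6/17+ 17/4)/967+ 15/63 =335353/1380876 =0.24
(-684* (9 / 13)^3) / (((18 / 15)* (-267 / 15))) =2077650 / 195533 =10.63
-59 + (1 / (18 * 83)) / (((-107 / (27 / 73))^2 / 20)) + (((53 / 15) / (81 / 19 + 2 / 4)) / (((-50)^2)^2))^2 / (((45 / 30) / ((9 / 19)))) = -3584526861960002293207267896247 / 60754692740303833007812500000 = -59.00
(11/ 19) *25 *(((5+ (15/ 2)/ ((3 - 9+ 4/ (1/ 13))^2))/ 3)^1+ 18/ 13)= 138545825/ 3135912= 44.18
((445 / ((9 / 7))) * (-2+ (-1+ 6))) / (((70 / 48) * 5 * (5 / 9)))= 256.32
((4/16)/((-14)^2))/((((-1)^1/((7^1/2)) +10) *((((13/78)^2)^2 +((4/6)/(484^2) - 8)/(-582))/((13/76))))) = 1495446381/966616063616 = 0.00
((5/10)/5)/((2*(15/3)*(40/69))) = 0.02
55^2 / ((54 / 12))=6050 / 9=672.22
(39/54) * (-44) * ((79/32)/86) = -11297/12384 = -0.91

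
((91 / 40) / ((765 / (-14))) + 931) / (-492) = -14243663 / 7527600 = -1.89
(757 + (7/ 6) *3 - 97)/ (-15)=-1327/ 30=-44.23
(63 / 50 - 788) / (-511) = 39337 / 25550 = 1.54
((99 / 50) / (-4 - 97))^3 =-970299 / 128787625000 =-0.00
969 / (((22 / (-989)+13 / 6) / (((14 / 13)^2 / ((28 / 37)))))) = 1489261914 / 2150525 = 692.51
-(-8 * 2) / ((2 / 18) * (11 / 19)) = 2736 / 11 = 248.73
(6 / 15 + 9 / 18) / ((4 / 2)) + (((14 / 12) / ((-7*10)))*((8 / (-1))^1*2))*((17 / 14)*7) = 163 / 60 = 2.72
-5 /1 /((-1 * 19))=5 /19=0.26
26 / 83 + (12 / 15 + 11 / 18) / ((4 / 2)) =15221 / 14940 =1.02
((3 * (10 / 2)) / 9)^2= 25 / 9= 2.78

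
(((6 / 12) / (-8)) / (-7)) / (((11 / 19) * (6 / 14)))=19 / 528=0.04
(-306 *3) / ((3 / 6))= -1836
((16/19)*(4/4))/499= 16/9481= 0.00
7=7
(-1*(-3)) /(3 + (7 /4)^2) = 48 /97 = 0.49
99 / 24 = 33 / 8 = 4.12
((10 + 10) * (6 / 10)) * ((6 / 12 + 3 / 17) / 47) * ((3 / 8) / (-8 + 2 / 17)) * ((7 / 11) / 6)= -483 / 554224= -0.00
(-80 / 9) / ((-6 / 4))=160 / 27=5.93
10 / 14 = 5 / 7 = 0.71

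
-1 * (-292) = 292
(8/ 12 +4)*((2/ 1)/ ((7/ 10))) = 40/ 3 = 13.33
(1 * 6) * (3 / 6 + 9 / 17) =105 / 17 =6.18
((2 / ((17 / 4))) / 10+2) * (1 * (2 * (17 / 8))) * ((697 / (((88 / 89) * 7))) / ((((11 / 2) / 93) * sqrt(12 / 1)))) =4276.52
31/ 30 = 1.03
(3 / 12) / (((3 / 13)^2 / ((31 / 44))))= 5239 / 1584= 3.31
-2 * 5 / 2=-5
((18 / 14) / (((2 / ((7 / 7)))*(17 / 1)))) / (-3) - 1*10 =-2383 / 238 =-10.01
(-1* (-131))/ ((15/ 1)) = 131/ 15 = 8.73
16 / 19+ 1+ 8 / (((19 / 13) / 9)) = 51.11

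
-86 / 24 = -43 / 12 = -3.58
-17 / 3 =-5.67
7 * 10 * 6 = 420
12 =12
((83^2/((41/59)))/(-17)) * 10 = -4064510/697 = -5831.43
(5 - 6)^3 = -1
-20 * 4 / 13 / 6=-40 / 39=-1.03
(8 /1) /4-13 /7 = 1 /7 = 0.14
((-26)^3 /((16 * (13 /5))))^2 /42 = 714025 /168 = 4250.15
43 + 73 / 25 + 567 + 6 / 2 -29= 14673 / 25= 586.92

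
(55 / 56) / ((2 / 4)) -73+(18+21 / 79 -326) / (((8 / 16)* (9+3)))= -811747 / 6636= -122.32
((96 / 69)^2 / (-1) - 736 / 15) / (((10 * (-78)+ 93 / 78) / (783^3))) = 1683739406471616 / 53558605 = 31437327.51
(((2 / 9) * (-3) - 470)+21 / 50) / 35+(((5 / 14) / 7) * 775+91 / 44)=22778177 / 808500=28.17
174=174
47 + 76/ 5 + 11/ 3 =988/ 15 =65.87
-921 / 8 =-115.12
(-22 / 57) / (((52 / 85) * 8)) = -935 / 11856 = -0.08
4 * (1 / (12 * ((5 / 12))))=4 / 5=0.80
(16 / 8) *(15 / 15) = 2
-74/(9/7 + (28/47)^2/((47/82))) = -38.85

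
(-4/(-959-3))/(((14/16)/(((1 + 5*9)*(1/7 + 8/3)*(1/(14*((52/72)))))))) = 130272/2144779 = 0.06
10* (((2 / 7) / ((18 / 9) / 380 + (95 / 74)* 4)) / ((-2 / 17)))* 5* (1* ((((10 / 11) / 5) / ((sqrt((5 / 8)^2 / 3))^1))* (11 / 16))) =-1195100* sqrt(3) / 252959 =-8.18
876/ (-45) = -292/ 15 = -19.47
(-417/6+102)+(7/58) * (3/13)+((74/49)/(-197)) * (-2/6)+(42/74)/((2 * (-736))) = 19342775522957/594613061952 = 32.53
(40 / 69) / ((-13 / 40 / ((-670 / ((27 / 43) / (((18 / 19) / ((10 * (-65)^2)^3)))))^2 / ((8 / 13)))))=-16600322 / 31878588994402545538330078125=-0.00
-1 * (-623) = 623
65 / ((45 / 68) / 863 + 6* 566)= 3814460 / 199290909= 0.02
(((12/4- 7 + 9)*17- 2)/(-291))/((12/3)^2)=-83/4656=-0.02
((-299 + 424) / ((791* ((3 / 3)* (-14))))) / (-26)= 125 / 287924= 0.00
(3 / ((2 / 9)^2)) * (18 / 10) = 2187 / 20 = 109.35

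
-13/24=-0.54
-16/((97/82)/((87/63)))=-38048/2037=-18.68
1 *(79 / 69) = 79 / 69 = 1.14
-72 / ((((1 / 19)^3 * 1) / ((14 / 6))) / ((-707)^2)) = -575982000888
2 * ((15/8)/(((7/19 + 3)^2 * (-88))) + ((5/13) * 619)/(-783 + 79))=-1158865/1703936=-0.68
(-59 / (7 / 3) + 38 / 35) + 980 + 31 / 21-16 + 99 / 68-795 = 147.73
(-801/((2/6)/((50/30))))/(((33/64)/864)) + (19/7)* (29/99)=-422788139/63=-6710922.84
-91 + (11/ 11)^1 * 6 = -85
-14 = -14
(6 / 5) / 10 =3 / 25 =0.12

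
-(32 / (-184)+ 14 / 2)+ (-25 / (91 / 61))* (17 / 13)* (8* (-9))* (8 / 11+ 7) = 3647159959 / 299299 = 12185.67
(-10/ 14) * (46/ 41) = -230/ 287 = -0.80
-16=-16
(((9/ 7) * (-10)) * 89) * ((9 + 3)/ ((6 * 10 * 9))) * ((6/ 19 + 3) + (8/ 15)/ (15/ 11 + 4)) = -10222006/ 117705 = -86.84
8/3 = 2.67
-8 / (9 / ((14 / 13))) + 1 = 5 / 117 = 0.04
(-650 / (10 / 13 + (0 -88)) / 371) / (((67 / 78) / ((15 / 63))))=0.01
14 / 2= 7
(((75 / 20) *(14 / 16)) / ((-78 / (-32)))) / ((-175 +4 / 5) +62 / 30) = -525 / 67132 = -0.01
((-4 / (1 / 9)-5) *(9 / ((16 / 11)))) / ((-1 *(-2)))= -4059 / 32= -126.84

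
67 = 67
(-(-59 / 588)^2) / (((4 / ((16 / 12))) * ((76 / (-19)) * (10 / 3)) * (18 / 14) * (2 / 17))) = 59177 / 35562240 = 0.00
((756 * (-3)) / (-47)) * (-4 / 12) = -756 / 47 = -16.09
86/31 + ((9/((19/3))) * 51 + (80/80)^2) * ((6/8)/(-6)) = -7551/1178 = -6.41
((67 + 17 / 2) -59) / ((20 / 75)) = 495 / 8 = 61.88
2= 2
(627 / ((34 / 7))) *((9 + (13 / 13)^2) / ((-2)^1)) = -21945 / 34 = -645.44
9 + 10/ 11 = 9.91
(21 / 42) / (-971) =-1 / 1942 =-0.00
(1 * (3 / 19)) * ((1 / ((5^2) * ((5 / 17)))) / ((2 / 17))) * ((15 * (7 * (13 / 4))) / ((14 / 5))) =33813 / 1520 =22.25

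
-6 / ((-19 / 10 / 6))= 360 / 19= 18.95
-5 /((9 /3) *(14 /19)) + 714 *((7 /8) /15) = 16543 /420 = 39.39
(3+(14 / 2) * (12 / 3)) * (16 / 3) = 496 / 3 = 165.33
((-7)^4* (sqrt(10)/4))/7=343* sqrt(10)/4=271.17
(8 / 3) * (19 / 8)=19 / 3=6.33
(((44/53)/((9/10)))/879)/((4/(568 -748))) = -2200/46587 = -0.05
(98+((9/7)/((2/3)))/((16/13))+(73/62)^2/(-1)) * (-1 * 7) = -21134759/30752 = -687.26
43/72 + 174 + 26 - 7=13939/72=193.60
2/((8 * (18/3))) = 1/24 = 0.04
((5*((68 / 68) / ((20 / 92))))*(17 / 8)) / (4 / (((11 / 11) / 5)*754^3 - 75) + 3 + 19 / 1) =167606329399 / 75444281424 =2.22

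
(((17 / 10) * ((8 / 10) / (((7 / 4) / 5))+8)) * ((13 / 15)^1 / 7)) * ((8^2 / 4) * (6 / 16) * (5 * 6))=95472 / 245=389.68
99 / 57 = 33 / 19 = 1.74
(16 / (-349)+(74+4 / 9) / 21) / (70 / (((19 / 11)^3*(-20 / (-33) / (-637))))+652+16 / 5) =-15830983540 / 61628887120437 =-0.00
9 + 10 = 19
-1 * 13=-13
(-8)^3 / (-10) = 256 / 5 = 51.20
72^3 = 373248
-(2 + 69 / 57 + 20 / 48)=-827 / 228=-3.63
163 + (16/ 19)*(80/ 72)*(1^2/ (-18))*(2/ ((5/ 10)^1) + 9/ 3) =250297/ 1539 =162.64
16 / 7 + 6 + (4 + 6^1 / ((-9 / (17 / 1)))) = 20 / 21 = 0.95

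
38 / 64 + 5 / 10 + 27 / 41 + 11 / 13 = 44319 / 17056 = 2.60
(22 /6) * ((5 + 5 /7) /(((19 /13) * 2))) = 2860 /399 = 7.17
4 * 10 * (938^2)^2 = 30965018573440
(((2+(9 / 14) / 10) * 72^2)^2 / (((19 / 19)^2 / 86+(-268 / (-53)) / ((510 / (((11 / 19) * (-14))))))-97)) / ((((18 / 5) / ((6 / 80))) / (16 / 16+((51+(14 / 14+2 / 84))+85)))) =-12471382492907781168 / 3676305523415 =-3392368.35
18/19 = 0.95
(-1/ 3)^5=-0.00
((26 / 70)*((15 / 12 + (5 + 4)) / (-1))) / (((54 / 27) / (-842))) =224393 / 140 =1602.81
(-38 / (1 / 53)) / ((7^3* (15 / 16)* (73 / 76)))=-2449024 / 375585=-6.52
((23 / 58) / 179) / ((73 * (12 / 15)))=115 / 3031544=0.00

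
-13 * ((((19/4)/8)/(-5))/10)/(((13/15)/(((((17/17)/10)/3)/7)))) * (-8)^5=-4864/175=-27.79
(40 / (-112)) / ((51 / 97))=-0.68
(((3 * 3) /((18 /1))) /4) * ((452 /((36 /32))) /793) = 452 /7137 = 0.06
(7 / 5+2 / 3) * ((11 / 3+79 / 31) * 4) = 2312 / 45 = 51.38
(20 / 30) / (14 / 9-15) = -6 / 121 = -0.05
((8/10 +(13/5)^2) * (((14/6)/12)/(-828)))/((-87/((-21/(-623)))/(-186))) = -1519/11872600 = -0.00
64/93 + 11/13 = 1855/1209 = 1.53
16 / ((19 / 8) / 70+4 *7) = 8960 / 15699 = 0.57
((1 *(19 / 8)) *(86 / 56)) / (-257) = -817 / 57568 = -0.01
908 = 908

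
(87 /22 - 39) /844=-771 /18568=-0.04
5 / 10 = 1 / 2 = 0.50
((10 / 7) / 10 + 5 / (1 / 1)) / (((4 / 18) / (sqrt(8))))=324 * sqrt(2) / 7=65.46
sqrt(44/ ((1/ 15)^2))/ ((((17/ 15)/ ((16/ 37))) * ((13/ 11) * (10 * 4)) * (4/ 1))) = 495 * sqrt(11)/ 8177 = 0.20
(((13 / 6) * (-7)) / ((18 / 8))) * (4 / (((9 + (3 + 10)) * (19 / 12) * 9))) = -1456 / 16929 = -0.09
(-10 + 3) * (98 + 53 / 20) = -14091 / 20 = -704.55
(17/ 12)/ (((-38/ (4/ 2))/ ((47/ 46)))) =-799/ 10488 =-0.08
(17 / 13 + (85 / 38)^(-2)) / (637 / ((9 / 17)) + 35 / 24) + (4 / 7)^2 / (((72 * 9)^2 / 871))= 2886591412597 / 1496627323764300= 0.00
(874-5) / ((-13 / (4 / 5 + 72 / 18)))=-20856 / 65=-320.86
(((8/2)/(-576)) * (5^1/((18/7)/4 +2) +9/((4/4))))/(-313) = 0.00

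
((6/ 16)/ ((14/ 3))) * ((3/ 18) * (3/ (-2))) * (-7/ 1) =9/ 64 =0.14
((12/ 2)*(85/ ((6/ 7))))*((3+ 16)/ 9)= 11305/ 9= 1256.11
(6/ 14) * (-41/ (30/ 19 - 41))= 2337/ 5243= 0.45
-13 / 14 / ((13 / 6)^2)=-0.20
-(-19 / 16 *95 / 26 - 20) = 10125 / 416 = 24.34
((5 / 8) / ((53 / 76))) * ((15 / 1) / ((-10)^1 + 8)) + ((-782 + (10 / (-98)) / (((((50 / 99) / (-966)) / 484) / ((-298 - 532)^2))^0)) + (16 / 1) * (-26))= -12515709 / 10388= -1204.82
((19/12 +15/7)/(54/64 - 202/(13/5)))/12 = -8138/2014047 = -0.00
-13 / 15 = -0.87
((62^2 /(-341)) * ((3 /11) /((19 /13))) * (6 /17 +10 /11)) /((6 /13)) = -5.75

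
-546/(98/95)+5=-3670/7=-524.29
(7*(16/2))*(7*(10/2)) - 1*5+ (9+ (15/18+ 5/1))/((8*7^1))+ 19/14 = 657425/336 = 1956.62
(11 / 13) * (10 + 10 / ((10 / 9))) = 209 / 13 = 16.08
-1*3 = -3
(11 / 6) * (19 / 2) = 209 / 12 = 17.42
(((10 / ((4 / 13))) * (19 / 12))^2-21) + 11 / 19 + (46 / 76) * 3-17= 28589611 / 10944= 2612.35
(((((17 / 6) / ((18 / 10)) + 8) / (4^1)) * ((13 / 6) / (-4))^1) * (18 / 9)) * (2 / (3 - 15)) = 6721 / 15552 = 0.43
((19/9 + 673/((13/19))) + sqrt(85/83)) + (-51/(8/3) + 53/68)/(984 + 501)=sqrt(7055)/83 + 517594553/525096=986.73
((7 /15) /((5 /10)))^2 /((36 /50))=98 /81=1.21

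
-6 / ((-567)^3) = 2 / 60761421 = 0.00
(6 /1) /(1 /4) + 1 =25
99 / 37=2.68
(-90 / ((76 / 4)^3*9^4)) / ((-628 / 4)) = 0.00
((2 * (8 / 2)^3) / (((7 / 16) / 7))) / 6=1024 / 3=341.33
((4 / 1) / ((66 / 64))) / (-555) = -128 / 18315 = -0.01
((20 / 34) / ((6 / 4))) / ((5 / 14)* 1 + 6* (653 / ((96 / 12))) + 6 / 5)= 2800 / 3507933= 0.00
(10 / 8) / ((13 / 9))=45 / 52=0.87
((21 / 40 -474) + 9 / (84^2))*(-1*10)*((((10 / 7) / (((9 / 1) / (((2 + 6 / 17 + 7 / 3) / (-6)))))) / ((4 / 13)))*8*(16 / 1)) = -115332896380 / 472311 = -244188.46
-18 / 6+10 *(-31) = -313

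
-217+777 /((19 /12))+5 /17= 88512 /323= 274.03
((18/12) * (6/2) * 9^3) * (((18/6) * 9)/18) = 19683/4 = 4920.75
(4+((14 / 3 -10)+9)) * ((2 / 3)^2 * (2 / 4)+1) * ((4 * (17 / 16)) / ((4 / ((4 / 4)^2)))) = 4301 / 432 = 9.96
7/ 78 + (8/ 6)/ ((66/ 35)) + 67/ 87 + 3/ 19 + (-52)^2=3837459169/ 1418274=2705.72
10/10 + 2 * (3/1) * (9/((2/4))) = 109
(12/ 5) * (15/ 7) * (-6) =-216/ 7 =-30.86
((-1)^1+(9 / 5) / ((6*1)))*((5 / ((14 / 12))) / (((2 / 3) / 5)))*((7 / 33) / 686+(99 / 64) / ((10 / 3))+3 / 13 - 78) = 3120048849 / 1793792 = 1739.36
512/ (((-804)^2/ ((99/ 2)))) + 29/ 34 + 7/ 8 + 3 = 2910363/ 610504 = 4.77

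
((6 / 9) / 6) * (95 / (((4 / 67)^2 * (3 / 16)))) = 426455 / 27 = 15794.63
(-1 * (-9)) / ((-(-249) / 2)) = 6 / 83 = 0.07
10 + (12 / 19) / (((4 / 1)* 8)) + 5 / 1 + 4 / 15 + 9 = 55373 / 2280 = 24.29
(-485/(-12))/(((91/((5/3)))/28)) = 2425/117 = 20.73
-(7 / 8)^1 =-7 / 8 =-0.88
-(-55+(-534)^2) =-285101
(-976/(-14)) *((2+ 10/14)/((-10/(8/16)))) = -2318/245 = -9.46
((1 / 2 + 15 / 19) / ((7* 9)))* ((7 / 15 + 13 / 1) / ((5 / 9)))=707 / 1425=0.50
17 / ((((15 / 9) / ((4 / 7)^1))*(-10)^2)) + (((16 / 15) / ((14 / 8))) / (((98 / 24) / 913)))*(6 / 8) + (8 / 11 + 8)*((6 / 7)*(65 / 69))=1185819447 / 10847375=109.32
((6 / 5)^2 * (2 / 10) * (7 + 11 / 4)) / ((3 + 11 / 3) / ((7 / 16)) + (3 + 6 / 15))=7371 / 48925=0.15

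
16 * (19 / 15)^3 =109744 / 3375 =32.52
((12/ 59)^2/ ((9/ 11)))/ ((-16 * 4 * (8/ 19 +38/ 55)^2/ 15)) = -180184125/ 18800797456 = -0.01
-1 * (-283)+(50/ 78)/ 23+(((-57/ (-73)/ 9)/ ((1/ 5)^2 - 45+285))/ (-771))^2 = 283.03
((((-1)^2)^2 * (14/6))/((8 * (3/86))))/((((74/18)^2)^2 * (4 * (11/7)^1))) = 0.00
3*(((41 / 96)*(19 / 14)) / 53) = 779 / 23744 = 0.03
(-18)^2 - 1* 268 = 56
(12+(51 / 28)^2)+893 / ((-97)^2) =113692793 / 7376656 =15.41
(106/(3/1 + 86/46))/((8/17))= 20723/448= 46.26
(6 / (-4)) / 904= -3 / 1808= -0.00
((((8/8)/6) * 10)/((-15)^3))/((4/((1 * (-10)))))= 1/810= 0.00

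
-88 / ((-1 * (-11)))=-8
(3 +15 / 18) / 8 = 23 / 48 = 0.48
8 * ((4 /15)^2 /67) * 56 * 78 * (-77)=-14350336 /5025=-2855.79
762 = 762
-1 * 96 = -96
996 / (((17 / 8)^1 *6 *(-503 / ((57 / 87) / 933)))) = -0.00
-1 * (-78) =78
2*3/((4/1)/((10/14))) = 15/14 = 1.07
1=1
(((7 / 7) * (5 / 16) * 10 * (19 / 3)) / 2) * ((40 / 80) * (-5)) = -2375 / 96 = -24.74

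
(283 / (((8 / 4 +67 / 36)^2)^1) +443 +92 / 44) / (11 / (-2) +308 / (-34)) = -372602464 / 11689205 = -31.88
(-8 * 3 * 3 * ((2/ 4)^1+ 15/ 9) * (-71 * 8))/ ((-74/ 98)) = -117345.73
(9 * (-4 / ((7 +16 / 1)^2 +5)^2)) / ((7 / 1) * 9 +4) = -1 / 530707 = -0.00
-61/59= -1.03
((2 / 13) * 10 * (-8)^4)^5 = 3689348814741910323200000 / 371293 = 9936489012025301643.72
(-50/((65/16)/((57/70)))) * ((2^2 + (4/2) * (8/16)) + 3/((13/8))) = -81168/1183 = -68.61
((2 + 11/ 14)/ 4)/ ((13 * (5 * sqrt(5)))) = 3 * sqrt(5)/ 1400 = 0.00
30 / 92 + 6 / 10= 213 / 230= 0.93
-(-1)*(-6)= -6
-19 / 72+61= 4373 / 72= 60.74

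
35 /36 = 0.97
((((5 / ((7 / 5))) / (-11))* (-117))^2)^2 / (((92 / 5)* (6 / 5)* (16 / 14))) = 609989326171875 / 7392182336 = 82518.17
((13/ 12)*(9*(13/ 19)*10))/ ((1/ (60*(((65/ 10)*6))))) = 2965950/ 19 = 156102.63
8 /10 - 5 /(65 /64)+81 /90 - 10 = -1719 /130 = -13.22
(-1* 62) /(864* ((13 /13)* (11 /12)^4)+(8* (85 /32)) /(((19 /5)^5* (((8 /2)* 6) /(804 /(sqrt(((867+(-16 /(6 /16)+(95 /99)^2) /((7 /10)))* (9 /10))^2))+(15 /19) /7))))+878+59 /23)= -2497167766763649002688 /60037078485608788128155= -0.04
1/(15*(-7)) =-1/105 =-0.01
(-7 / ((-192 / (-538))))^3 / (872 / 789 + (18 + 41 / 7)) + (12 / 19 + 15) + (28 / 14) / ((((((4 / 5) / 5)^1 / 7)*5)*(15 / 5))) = -216956480660425 / 772514021376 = -280.84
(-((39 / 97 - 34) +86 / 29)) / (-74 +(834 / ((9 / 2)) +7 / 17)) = 4394619 / 16031287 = 0.27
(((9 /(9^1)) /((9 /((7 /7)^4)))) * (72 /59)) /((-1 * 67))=-8 /3953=-0.00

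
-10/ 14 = -5/ 7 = -0.71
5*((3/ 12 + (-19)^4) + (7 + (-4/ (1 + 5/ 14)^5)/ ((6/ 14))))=19362037788365/ 29713188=651631.11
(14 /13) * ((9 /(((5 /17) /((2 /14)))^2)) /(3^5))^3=48275138 /67196224265625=0.00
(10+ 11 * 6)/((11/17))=1292/11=117.45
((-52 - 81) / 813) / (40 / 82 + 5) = -0.03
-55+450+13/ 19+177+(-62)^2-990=65107/ 19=3426.68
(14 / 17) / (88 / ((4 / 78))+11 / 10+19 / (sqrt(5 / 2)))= 2403940 / 5012089617-5320 * sqrt(10) / 5012089617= 0.00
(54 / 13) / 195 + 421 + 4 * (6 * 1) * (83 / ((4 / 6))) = 2880623 / 845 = 3409.02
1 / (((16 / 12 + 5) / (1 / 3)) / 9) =9 / 19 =0.47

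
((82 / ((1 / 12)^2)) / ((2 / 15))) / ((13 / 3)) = 265680 / 13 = 20436.92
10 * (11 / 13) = 110 / 13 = 8.46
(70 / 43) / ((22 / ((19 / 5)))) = 133 / 473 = 0.28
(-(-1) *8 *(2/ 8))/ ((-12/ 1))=-1/ 6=-0.17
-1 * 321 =-321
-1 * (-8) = 8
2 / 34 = 1 / 17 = 0.06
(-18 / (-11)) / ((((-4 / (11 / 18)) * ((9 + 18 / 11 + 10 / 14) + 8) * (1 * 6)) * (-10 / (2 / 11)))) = 7 / 178800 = 0.00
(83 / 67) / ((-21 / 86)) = -7138 / 1407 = -5.07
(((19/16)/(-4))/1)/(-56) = 19/3584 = 0.01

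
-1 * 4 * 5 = -20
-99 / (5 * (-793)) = 99 / 3965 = 0.02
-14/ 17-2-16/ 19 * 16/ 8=-4.51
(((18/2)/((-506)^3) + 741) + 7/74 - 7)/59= 59642149789/4793505992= 12.44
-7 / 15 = -0.47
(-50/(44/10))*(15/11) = -1875/121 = -15.50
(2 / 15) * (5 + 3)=16 / 15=1.07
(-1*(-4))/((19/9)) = 36/19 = 1.89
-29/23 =-1.26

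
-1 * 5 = -5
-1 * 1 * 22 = -22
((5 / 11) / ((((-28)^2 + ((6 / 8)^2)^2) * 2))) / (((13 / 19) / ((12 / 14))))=14592 / 40197157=0.00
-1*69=-69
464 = 464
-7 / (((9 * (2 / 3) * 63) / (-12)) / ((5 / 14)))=5 / 63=0.08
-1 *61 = -61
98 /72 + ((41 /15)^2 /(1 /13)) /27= 120487 /24300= 4.96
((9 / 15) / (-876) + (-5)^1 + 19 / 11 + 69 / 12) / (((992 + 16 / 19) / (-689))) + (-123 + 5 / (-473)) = -270810074437 / 2171183520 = -124.73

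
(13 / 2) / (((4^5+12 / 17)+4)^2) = 3757 / 611660288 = 0.00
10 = 10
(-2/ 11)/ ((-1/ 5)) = 10/ 11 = 0.91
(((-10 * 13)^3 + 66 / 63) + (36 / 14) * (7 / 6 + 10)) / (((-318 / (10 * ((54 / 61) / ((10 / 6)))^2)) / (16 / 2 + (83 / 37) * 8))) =25830464544000 / 51078167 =505704.61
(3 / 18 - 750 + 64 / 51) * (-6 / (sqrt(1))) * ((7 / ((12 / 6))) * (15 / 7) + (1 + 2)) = 1603455 / 34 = 47160.44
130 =130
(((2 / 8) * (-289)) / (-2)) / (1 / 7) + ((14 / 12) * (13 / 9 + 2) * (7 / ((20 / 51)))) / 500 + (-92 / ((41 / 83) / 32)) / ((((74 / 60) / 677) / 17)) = -15186065617979009 / 273060000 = -55614391.04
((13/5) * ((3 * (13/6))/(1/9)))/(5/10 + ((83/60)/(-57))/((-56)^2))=1631290752/5362477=304.20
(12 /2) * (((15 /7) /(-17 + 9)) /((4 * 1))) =-45 /112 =-0.40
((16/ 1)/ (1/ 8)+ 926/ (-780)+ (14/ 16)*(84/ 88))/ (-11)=-4380881/ 377520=-11.60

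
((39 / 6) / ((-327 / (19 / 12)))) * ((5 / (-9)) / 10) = 247 / 141264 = 0.00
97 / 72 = 1.35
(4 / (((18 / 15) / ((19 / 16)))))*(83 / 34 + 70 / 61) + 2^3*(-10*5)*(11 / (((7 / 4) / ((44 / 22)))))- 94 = -593306071 / 116144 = -5108.37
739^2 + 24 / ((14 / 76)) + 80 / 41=156774679 / 287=546253.24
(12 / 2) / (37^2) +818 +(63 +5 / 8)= 9655605 / 10952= 881.63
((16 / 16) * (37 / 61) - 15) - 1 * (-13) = -85 / 61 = -1.39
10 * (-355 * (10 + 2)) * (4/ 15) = -11360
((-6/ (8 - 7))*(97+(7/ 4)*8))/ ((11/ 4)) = -2664/ 11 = -242.18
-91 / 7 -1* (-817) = 804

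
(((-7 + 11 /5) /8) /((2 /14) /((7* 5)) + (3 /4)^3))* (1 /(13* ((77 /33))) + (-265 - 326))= 72277632 /86827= 832.43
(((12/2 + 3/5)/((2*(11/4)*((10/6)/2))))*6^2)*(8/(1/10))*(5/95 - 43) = -16920576/95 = -178111.33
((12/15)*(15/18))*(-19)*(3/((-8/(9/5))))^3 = 124659/32000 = 3.90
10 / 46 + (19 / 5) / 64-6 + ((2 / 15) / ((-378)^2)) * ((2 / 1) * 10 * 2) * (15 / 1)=-1504528483 / 262906560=-5.72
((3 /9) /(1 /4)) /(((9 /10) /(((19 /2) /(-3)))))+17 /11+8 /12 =-2209 /891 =-2.48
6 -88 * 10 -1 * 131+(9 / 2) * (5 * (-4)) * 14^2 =-18645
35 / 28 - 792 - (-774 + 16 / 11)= -801 / 44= -18.20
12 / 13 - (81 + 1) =-1054 / 13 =-81.08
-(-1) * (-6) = -6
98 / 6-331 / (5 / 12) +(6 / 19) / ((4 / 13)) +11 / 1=-436643 / 570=-766.04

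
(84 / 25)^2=7056 / 625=11.29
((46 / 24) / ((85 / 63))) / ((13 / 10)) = 483 / 442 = 1.09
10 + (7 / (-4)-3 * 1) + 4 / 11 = 247 / 44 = 5.61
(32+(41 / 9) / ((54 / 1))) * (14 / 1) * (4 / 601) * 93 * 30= 135347240 / 16227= 8340.87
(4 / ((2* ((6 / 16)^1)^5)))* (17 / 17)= 65536 / 243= 269.70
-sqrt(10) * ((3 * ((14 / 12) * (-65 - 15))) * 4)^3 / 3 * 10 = 14049280000 * sqrt(10) / 3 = 14809241428.48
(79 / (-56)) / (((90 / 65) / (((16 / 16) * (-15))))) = 5135 / 336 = 15.28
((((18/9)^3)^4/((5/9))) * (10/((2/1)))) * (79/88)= 364032/11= 33093.82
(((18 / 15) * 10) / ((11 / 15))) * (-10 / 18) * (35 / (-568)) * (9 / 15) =525 / 1562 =0.34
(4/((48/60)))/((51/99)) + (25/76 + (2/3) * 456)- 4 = 400565/1292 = 310.03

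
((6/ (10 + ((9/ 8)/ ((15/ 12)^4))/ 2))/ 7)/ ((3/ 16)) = 10000/ 22379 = 0.45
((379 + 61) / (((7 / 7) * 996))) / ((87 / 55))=6050 / 21663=0.28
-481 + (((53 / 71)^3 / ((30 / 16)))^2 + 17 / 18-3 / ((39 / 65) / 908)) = -289378906846412513 / 57645127764450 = -5020.01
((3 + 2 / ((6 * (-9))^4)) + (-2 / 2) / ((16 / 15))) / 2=17537555 / 17006112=1.03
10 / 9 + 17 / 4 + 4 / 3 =6.69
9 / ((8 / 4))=9 / 2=4.50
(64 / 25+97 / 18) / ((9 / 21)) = 18.55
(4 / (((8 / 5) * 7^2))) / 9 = 5 / 882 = 0.01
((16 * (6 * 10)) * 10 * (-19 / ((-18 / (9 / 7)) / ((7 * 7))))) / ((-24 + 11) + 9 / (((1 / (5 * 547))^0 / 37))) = 1995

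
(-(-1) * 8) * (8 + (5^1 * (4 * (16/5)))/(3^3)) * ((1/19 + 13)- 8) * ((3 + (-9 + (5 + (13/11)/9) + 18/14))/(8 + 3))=2959360/186219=15.89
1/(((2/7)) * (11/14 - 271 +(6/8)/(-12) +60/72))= -0.01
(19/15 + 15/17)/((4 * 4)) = 137/1020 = 0.13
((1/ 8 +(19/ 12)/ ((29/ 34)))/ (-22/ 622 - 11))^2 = 183928619161/ 5705753923584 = 0.03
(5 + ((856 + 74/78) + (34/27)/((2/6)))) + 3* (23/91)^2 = 64536013/74529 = 865.92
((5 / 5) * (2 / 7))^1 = 2 / 7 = 0.29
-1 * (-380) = 380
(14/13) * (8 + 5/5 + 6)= 210/13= 16.15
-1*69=-69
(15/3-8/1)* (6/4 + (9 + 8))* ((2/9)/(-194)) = 37/582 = 0.06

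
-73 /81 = -0.90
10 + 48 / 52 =142 / 13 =10.92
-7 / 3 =-2.33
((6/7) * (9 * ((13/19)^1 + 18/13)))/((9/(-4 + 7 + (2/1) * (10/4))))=3504/247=14.19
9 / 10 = 0.90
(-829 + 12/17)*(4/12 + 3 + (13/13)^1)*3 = -10767.82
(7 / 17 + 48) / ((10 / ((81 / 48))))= 22221 / 2720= 8.17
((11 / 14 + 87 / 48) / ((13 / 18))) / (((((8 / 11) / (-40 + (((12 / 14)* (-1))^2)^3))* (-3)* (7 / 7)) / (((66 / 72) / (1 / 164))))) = 64677008451 / 6588344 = 9816.88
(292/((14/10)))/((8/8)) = 1460/7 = 208.57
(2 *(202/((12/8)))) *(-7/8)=-707/3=-235.67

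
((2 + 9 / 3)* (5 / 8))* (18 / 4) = 225 / 16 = 14.06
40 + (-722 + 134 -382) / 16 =-165 / 8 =-20.62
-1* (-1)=1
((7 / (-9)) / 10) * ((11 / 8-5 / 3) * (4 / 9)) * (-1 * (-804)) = 3283 / 405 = 8.11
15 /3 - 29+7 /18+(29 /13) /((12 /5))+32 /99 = -12789 /572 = -22.36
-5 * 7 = -35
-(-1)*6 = 6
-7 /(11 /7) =-49 /11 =-4.45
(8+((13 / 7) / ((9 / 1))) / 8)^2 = 16362025 / 254016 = 64.41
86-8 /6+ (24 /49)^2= 611582 /7203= 84.91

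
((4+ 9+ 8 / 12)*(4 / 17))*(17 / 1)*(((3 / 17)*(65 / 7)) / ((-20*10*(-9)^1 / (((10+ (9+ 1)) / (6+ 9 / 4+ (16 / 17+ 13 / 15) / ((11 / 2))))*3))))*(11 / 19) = 2579720 / 12801649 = 0.20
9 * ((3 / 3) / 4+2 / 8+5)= 99 / 2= 49.50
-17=-17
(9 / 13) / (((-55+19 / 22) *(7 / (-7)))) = 66 / 5161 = 0.01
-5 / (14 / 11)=-55 / 14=-3.93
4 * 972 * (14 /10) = 27216 /5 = 5443.20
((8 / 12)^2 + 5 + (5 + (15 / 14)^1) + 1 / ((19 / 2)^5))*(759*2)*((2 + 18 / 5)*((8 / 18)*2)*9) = 29087500521376 / 37141485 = 783153.95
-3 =-3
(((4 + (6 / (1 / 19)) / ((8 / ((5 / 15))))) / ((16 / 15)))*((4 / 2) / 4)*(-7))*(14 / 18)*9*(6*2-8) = -25725 / 32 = -803.91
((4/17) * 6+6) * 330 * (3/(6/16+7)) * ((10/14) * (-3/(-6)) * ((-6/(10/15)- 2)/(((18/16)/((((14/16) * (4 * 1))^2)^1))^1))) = -42688800/1003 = -42561.12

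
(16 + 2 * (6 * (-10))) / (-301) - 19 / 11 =-4575 / 3311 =-1.38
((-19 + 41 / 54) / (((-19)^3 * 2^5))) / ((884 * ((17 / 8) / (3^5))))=8865 / 824616416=0.00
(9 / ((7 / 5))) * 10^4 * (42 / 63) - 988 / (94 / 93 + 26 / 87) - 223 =258858524 / 6181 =41879.72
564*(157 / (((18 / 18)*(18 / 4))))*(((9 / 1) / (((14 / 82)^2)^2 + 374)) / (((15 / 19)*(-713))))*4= -12677584574752 / 3767623958475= -3.36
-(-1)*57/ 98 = 57/ 98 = 0.58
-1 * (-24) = 24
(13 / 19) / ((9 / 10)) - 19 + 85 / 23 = -57202 / 3933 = -14.54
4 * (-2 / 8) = -1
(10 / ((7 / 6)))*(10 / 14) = 300 / 49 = 6.12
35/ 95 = 7/ 19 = 0.37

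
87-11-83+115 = 108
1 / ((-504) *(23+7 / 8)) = -1 / 12033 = -0.00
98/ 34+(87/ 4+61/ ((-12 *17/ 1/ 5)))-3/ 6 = 2309/ 102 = 22.64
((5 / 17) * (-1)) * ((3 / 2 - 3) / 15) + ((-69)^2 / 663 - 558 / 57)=-21659 / 8398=-2.58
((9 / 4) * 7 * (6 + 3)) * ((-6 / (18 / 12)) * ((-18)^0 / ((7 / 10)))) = -810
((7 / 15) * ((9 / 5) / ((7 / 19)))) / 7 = 57 / 175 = 0.33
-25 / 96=-0.26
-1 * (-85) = 85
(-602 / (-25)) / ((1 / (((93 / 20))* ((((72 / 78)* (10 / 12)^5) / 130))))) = 46655 / 146016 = 0.32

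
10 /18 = 0.56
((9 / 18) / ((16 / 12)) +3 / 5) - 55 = -2161 / 40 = -54.02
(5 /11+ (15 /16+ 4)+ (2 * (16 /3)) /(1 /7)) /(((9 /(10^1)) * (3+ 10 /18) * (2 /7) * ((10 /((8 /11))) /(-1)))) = -295897 /46464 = -6.37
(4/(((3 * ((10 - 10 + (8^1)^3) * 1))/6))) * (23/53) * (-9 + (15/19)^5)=-123771717/2099731952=-0.06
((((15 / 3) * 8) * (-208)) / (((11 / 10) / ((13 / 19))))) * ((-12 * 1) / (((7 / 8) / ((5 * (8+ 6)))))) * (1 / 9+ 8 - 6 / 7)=158173184000 / 4389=36038547.28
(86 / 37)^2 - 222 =-216.60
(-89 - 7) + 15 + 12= -69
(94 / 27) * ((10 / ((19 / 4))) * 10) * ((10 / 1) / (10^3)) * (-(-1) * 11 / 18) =2068 / 4617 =0.45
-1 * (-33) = 33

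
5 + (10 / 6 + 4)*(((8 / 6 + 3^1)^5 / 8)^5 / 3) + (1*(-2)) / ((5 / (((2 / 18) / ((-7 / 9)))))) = 4198563958889983893662975678167 / 8745645243581890560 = 480074807741.73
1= 1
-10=-10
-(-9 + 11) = -2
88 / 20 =22 / 5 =4.40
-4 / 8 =-0.50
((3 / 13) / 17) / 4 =3 / 884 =0.00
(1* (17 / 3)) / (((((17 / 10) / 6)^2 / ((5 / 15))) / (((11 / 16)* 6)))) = 1650 / 17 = 97.06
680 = 680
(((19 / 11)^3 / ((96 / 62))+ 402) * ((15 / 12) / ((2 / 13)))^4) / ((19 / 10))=2311263670015625 / 2486009856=929708.17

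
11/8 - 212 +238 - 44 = -16.62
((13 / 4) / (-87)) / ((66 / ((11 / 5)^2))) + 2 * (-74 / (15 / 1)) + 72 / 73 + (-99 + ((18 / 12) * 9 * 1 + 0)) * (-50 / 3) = 5396255041 / 3810600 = 1416.12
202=202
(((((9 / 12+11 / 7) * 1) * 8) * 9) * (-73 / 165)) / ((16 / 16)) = -5694 / 77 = -73.95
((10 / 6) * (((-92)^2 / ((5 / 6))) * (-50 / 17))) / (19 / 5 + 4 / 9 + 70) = -670.60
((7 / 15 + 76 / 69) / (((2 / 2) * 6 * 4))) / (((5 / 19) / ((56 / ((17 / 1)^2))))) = 71953 / 1495575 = 0.05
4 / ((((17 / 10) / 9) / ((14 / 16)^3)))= 15435 / 1088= 14.19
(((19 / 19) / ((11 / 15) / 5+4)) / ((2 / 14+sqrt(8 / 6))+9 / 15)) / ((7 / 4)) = 0.07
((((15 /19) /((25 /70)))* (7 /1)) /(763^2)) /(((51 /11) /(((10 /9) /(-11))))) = -20 /34538067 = -0.00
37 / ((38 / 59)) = 2183 / 38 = 57.45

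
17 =17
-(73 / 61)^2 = -1.43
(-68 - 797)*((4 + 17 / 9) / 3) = -45845 / 27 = -1697.96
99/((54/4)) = 22/3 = 7.33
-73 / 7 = -10.43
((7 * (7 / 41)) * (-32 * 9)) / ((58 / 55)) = -388080 / 1189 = -326.39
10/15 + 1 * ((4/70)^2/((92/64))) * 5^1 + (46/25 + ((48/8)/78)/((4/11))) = 11997247/4395300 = 2.73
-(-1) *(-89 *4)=-356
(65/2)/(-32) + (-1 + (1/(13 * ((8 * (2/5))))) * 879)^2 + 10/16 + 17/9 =158362109/389376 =406.71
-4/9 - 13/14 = -173/126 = -1.37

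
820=820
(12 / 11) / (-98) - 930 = -501276 / 539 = -930.01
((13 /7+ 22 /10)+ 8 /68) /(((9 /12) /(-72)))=-238464 /595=-400.78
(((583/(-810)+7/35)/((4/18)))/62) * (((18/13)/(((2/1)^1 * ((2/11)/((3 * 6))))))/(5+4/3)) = -125037/306280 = -0.41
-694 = -694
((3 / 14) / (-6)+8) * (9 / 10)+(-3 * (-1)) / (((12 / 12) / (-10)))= -22.83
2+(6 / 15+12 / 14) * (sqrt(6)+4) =44 * sqrt(6) / 35+246 / 35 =10.11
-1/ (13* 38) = -1/ 494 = -0.00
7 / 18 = 0.39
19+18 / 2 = 28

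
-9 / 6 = -3 / 2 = -1.50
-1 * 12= -12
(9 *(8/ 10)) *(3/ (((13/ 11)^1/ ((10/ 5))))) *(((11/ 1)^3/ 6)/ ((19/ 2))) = 1054152/ 1235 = 853.56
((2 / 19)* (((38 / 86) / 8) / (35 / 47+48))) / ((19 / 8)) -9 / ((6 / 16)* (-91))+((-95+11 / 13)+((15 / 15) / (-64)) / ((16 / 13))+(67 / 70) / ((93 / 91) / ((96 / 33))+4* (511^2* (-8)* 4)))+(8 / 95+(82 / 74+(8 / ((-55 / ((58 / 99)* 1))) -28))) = -413126012990804730371576558197 / 3420040420056812547454018560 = -120.80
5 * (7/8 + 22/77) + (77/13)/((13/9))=9.90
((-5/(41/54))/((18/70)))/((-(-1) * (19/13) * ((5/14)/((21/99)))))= -89180/8569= -10.41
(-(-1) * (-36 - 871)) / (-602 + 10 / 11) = 1.51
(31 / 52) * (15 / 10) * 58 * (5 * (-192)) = -647280 / 13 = -49790.77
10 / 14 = 5 / 7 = 0.71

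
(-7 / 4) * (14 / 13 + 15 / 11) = -2443 / 572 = -4.27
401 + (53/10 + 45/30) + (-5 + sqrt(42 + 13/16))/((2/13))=13 * sqrt(685)/8 + 3753/10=417.83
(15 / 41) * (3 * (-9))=-405 / 41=-9.88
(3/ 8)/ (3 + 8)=3/ 88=0.03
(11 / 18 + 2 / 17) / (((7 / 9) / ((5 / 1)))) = 1115 / 238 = 4.68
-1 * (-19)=19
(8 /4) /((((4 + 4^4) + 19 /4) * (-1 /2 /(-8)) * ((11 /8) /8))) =8192 /11649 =0.70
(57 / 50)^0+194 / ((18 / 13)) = 1270 / 9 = 141.11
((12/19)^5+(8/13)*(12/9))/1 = 88939616/96567861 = 0.92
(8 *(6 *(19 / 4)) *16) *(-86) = -313728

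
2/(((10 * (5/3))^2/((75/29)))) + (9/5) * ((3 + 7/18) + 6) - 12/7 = 77162/5075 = 15.20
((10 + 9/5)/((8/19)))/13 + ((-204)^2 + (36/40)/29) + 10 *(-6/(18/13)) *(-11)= 1904371171/45240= 42094.85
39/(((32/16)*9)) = 13/6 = 2.17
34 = 34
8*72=576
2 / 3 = 0.67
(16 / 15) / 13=16 / 195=0.08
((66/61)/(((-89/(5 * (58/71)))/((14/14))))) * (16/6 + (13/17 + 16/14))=-146740/646051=-0.23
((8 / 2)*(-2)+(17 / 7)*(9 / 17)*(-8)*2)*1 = -200 / 7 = -28.57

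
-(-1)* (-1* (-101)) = 101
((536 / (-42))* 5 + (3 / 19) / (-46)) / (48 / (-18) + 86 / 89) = 104238847 / 2777572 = 37.53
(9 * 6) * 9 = 486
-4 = -4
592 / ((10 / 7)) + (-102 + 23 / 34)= 53223 / 170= 313.08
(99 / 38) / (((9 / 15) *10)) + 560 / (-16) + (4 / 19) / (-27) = -70945 / 2052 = -34.57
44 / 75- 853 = -852.41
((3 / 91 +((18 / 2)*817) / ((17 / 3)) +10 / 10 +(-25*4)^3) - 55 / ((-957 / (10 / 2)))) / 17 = -134414181196 / 2288013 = -58747.12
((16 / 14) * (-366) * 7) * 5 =-14640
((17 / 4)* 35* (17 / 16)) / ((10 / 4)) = 2023 / 32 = 63.22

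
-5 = -5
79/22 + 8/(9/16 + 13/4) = 7635/1342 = 5.69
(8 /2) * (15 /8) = 15 /2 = 7.50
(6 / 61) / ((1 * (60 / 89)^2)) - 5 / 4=-37829 / 36600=-1.03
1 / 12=0.08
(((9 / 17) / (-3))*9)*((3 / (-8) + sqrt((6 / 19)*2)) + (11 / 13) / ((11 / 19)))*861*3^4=-212779791 / 1768 - 3766014*sqrt(57) / 323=-208377.75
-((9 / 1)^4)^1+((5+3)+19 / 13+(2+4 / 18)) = -6549.32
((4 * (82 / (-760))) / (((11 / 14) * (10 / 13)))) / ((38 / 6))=-11193 / 99275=-0.11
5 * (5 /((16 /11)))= 275 /16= 17.19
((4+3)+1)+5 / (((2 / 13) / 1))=81 / 2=40.50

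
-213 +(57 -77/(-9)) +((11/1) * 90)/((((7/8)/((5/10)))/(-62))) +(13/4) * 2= -4437119/126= -35215.23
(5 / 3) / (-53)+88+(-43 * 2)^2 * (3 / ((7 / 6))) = 21265261 / 1113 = 19106.25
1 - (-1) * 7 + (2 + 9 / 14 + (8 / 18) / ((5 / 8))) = 7153 / 630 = 11.35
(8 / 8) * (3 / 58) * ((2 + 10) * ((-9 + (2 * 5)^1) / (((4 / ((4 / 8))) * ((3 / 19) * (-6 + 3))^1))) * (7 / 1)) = -1.15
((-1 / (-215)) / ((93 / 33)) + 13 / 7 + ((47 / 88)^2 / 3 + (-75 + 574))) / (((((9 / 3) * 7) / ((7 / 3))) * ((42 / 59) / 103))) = 3299679599696803 / 409710026880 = 8053.70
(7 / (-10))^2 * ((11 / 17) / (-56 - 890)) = -0.00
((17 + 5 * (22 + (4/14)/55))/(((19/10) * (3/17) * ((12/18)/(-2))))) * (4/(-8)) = 831385/1463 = 568.27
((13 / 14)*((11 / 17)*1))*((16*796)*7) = 910624 / 17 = 53566.12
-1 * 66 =-66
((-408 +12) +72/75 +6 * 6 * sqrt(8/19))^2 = 1859652144/11875 - 1422144 * sqrt(38)/475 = 138146.11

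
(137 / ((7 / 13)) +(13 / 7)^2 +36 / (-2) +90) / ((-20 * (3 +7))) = -4041 / 2450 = -1.65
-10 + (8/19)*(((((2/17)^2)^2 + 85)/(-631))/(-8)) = -10006233389/1001333269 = -9.99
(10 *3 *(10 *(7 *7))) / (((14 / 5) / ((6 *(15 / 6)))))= 78750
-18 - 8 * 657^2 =-3453210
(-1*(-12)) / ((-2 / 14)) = -84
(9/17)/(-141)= -3/799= -0.00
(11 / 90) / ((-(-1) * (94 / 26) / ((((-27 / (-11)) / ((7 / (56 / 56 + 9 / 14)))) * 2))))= 897 / 23030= 0.04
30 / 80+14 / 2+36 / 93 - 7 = 189 / 248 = 0.76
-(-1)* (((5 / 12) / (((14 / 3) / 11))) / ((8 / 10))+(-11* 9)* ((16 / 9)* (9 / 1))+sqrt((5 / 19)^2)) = -1582.51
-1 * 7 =-7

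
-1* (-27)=27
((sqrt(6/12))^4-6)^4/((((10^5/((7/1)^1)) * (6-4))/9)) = 17629983/51200000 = 0.34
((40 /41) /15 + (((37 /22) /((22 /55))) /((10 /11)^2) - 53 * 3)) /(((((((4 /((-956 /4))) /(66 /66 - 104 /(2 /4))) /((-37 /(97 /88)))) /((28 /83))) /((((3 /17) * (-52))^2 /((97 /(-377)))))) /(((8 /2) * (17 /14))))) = -34252559671.06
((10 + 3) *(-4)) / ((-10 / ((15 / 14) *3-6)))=-507 / 35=-14.49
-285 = -285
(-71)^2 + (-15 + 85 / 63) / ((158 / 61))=25062827 / 4977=5035.73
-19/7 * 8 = -21.71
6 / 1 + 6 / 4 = 15 / 2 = 7.50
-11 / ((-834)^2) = -11 / 695556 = -0.00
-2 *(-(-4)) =-8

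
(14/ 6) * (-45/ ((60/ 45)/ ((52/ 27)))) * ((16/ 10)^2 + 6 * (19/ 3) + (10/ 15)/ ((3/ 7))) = -862316/ 135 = -6387.53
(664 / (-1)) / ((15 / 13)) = -8632 / 15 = -575.47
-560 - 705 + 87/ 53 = -66958/ 53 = -1263.36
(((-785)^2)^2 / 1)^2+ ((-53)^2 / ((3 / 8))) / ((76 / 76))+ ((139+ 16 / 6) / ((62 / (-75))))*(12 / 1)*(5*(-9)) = 13410352771611302858131007 / 93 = 144197341630229062990656.00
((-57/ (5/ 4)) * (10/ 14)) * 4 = -912/ 7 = -130.29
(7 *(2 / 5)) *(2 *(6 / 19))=1.77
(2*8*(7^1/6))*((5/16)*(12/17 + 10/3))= 3605/153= 23.56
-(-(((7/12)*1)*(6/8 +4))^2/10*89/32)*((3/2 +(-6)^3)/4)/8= -14.31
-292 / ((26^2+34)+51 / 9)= -876 / 2147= -0.41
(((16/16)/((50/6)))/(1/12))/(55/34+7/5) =136/285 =0.48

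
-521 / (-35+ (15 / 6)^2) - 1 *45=-3091 / 115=-26.88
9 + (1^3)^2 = 10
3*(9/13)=27/13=2.08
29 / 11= 2.64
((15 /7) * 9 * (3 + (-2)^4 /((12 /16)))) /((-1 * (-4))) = 3285 /28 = 117.32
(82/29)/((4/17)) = 697/58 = 12.02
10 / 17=0.59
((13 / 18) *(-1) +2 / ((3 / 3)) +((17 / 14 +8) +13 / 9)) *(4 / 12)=752 / 189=3.98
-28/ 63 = -4/ 9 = -0.44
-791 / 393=-2.01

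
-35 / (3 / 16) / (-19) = 9.82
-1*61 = -61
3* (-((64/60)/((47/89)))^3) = -2887553024/116800875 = -24.72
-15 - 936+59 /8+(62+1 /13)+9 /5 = -457469 /520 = -879.75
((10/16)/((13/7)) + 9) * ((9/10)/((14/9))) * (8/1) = 43.21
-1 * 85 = -85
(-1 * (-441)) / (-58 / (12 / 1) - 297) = -2646 / 1811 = -1.46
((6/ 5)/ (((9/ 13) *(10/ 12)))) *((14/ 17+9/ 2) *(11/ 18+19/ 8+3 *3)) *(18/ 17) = 2030639/ 14450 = 140.53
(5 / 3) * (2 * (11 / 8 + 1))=95 / 12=7.92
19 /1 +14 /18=178 /9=19.78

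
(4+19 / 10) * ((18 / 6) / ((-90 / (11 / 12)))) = -0.18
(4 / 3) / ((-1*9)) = -4 / 27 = -0.15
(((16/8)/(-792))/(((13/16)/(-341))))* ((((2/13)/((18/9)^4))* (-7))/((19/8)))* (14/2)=-6076/28899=-0.21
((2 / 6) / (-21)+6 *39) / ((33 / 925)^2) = 12612768125 / 68607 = 183840.83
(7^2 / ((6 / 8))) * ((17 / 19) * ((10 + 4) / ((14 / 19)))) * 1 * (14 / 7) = 6664 / 3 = 2221.33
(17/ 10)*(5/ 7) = 17/ 14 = 1.21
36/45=4/5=0.80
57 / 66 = 19 / 22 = 0.86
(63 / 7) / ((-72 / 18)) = -9 / 4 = -2.25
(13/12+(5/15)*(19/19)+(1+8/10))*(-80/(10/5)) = -386/3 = -128.67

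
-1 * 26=-26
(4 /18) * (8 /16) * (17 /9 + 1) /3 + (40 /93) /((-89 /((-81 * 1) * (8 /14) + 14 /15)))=1530730 /4693059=0.33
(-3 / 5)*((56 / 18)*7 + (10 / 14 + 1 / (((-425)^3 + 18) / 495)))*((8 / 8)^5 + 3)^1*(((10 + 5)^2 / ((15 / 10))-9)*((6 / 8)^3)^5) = -36679473836025138243 / 360615687602831360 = -101.71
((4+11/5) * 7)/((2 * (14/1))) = 31/20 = 1.55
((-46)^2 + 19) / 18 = 2135 / 18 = 118.61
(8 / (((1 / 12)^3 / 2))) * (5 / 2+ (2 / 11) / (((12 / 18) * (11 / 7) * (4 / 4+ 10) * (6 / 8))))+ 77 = 92875351 / 1331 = 69778.63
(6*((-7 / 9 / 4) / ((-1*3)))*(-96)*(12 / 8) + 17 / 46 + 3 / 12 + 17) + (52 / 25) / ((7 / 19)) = -527029 / 16100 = -32.73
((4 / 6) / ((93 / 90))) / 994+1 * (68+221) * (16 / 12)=17810522 / 46221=385.33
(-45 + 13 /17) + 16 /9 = -6496 /153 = -42.46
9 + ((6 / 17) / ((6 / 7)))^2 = 2650 / 289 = 9.17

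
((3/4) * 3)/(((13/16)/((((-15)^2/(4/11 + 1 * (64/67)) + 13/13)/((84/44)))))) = 203863/819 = 248.92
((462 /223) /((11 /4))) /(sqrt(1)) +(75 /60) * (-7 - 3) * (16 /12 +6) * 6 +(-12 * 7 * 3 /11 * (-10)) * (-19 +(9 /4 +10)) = -5140532 /2453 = -2095.61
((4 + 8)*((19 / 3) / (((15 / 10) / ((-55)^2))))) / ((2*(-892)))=-57475 / 669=-85.91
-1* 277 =-277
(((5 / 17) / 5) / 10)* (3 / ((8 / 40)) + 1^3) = 8 / 85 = 0.09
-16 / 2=-8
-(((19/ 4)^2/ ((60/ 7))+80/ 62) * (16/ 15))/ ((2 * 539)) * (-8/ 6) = 116737/ 22557150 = 0.01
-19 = -19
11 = 11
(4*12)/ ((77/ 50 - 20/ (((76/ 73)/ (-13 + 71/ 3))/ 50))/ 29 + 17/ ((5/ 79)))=-3967200/ 6995821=-0.57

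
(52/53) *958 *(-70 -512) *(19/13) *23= -974607888/53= -18388828.08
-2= -2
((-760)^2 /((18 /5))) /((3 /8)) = 11552000 /27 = 427851.85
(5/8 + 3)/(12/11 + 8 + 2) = 319/976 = 0.33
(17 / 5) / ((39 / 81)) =459 / 65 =7.06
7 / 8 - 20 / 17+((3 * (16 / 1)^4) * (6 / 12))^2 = 1314259992535 / 136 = 9663676415.70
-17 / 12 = -1.42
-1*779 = -779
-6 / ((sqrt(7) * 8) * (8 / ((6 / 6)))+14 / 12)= 36 / 147449 -13824 * sqrt(7) / 1032143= -0.04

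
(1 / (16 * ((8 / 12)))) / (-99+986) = 3 / 28384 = 0.00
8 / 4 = 2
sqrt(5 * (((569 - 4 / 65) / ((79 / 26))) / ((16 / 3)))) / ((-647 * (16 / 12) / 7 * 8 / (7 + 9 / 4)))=-2331 * sqrt(1947666) / 26169856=-0.12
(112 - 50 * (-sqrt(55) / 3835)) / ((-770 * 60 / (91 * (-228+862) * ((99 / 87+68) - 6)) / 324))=-22817746224 / 7975 - 31343058 * sqrt(55) / 94105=-2863629.48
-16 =-16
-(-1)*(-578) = -578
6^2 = 36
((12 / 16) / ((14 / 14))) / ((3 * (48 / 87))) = 0.45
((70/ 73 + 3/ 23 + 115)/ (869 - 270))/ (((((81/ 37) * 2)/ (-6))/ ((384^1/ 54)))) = -461556352/ 244390203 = -1.89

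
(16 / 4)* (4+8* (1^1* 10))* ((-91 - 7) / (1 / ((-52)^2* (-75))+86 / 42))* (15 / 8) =-3246152000 / 107659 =-30152.17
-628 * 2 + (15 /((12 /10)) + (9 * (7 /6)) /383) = -476250 /383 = -1243.47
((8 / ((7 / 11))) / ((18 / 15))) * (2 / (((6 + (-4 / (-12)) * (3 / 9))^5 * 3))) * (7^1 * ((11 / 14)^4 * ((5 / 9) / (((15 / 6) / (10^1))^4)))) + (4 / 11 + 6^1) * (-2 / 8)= -8451511 / 6602750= -1.28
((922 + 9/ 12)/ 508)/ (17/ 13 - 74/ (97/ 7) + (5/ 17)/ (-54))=-2136347109/ 4749124360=-0.45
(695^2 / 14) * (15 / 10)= 1449075 / 28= 51752.68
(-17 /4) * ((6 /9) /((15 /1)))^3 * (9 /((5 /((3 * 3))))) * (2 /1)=-68 /5625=-0.01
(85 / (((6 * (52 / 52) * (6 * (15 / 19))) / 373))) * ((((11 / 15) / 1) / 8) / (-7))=-1325269 / 90720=-14.61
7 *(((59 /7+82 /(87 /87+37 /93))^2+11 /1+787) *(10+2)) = 13164511512 /29575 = 445122.96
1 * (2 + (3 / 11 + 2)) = 47 / 11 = 4.27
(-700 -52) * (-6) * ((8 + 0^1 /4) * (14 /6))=84224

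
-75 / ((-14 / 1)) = 5.36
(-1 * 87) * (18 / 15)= -522 / 5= -104.40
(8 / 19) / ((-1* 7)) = -8 / 133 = -0.06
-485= -485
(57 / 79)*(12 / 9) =76 / 79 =0.96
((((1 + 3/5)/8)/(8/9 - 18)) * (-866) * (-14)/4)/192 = -1299/7040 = -0.18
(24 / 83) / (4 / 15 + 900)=45 / 140104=0.00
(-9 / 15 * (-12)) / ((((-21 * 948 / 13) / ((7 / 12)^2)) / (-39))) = 0.06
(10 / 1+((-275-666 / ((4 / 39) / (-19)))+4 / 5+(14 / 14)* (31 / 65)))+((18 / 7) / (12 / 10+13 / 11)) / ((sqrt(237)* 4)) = 165* sqrt(237) / 144886+16004661 / 130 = 123112.79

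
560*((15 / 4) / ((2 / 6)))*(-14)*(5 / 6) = -73500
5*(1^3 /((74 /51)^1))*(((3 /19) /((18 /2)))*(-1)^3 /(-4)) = 85 /5624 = 0.02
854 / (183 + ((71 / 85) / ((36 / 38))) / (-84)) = 109756080 / 23517811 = 4.67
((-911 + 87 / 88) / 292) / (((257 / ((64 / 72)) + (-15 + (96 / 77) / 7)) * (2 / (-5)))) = 53753 / 1892472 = 0.03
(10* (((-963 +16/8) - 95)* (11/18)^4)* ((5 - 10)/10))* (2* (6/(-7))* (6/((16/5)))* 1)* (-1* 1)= 4026275/1701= 2367.00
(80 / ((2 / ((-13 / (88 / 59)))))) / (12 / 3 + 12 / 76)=-72865 / 869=-83.85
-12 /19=-0.63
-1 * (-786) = 786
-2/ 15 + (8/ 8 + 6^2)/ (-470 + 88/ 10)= -7387/ 34590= -0.21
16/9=1.78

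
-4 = -4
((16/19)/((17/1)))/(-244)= -4/19703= -0.00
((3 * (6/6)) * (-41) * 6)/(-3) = 246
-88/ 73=-1.21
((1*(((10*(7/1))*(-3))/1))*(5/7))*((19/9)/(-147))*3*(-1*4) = -3800/147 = -25.85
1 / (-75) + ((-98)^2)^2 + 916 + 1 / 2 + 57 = 13835668423 / 150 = 92237789.49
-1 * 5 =-5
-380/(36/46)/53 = -4370/477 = -9.16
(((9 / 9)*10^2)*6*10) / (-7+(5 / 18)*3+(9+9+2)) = 36000 / 83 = 433.73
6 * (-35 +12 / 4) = -192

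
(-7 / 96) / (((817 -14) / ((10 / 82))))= -0.00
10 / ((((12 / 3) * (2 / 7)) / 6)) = 105 / 2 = 52.50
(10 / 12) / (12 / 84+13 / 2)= 35 / 279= 0.13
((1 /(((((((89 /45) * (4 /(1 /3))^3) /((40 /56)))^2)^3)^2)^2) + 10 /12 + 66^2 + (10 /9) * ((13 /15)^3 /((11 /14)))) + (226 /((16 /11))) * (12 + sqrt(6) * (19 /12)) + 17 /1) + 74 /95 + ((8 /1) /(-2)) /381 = 6842.62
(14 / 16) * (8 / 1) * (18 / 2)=63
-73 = -73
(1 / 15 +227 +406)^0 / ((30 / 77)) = 77 / 30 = 2.57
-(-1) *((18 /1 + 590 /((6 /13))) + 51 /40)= 155713 /120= 1297.61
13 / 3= 4.33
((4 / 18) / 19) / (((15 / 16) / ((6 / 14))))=32 / 5985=0.01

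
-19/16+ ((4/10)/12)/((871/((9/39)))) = -1.19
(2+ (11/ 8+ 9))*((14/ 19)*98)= 33957/ 38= 893.61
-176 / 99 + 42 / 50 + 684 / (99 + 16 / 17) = 2257811 / 382275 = 5.91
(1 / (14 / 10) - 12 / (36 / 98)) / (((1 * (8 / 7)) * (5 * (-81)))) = 671 / 9720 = 0.07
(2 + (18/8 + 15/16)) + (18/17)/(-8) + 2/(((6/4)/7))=11741/816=14.39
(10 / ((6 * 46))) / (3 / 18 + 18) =5 / 2507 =0.00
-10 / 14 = -5 / 7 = -0.71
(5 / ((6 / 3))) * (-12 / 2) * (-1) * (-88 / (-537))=440 / 179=2.46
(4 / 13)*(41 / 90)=82 / 585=0.14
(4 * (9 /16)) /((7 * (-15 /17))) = -51 /140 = -0.36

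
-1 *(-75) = 75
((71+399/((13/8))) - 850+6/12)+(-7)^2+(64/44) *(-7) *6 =-155885/286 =-545.05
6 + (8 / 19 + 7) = 255 / 19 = 13.42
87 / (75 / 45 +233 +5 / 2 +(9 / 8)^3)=133632 / 366475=0.36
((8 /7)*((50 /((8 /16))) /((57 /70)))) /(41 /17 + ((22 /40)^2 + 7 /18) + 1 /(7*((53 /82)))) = 60547200000 /1434046337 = 42.22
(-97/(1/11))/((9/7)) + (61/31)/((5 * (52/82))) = -829.27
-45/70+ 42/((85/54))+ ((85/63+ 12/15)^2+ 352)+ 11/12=2588097287/6747300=383.58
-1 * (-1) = 1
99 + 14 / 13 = 1301 / 13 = 100.08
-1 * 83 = -83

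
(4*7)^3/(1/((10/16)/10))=1372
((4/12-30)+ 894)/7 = 2593/21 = 123.48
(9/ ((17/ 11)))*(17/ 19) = 99/ 19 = 5.21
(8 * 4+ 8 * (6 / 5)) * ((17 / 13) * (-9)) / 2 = -1224 / 5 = -244.80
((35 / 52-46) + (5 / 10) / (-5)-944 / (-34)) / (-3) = 78067 / 13260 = 5.89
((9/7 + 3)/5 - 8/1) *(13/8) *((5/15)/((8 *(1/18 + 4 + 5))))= -0.05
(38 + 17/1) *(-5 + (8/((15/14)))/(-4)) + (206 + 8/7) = -3581/21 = -170.52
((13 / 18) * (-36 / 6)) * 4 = -52 / 3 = -17.33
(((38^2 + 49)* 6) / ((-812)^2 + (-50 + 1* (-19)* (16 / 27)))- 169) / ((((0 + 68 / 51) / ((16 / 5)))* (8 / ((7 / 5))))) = -70.97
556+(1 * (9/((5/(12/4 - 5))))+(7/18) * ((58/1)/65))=323357/585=552.75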